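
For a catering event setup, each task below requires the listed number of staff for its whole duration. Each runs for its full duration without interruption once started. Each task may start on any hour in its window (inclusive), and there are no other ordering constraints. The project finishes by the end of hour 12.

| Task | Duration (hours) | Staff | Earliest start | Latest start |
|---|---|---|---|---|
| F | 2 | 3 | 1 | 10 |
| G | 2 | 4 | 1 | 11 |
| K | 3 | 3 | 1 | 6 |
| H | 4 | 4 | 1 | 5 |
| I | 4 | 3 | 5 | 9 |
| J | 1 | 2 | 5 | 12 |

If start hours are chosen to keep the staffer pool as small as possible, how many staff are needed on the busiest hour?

6

Early-start (F@1, G@1, K@1, H@1, I@5, J@5) gives peak 14: h1:14  h2:14  h3:7  h4:4  h5:5  h6:3  h7:3  h8:3  h9:0  h10:0  h11:0  h12:0.
Shift F→5, G→11, K→5, I→7, J→8.
Schedule F@5, G@11, K@5, H@1, I@7, J@8: h1:4  h2:4  h3:4  h4:4  h5:6  h6:6  h7:6  h8:5  h9:3  h10:3  h11:4  h12:4 — peak 6.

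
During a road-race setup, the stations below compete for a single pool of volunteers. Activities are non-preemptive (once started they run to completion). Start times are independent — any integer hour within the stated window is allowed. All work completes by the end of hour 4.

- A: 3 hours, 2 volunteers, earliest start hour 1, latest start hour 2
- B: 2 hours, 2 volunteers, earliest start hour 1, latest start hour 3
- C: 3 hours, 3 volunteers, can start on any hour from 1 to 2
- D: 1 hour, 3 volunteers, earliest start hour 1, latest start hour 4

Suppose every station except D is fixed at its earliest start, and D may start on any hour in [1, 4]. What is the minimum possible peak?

7

D@1: h1:10  h2:7  h3:5  h4:0 → peak 10
D@2: h1:7  h2:10  h3:5  h4:0 → peak 10
D@3: h1:7  h2:7  h3:8  h4:0 → peak 8
D@4: h1:7  h2:7  h3:5  h4:3 → peak 7
Best is D@4, peak 7.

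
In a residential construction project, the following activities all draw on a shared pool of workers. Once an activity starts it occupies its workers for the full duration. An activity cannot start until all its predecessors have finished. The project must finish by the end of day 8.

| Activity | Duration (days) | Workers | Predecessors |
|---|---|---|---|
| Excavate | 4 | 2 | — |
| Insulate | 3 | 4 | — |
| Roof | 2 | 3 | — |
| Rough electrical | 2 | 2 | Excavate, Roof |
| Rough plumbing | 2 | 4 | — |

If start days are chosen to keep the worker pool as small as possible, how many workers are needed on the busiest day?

6

Early-start (Excavate@1, Insulate@1, Roof@1, Rough electrical@5, Rough plumbing@1) gives peak 13: d1:13  d2:13  d3:6  d4:2  d5:2  d6:2  d7:0  d8:0.
Shift Roof→4, Rough electrical→6, Rough plumbing→6.
Schedule Excavate@1, Insulate@1, Roof@4, Rough electrical@6, Rough plumbing@6: d1:6  d2:6  d3:6  d4:5  d5:3  d6:6  d7:6  d8:0 — peak 6.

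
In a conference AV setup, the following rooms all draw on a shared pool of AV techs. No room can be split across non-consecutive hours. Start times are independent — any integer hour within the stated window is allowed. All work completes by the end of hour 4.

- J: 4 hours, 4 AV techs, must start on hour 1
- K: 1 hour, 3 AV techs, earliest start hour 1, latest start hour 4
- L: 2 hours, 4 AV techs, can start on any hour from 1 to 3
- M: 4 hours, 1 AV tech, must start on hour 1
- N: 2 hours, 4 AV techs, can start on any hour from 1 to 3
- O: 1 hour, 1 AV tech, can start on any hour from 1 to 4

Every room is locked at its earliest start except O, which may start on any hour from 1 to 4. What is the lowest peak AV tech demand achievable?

16

O@1: h1:17  h2:13  h3:5  h4:5 → peak 17
O@2: h1:16  h2:14  h3:5  h4:5 → peak 16
O@3: h1:16  h2:13  h3:6  h4:5 → peak 16
O@4: h1:16  h2:13  h3:5  h4:6 → peak 16
Best is O@2, peak 16.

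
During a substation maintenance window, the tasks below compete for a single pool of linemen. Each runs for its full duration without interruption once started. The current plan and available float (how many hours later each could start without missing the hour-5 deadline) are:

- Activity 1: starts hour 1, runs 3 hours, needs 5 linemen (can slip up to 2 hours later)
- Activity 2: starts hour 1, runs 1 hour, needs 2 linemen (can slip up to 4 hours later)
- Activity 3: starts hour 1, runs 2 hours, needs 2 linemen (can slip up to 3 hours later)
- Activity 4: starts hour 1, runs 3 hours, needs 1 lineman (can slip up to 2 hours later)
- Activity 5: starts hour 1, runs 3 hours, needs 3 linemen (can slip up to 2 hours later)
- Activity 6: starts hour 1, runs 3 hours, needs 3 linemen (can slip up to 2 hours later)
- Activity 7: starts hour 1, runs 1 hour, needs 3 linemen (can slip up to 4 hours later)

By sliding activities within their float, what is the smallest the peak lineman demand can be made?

12

Early-start (Activity 1@1, Activity 2@1, Activity 3@1, Activity 4@1, Activity 5@1, Activity 6@1, Activity 7@1) gives peak 19: h1:19  h2:14  h3:12  h4:0  h5:0.
Shift Activity 5→2, Activity 6→3, Activity 7→4.
Schedule Activity 1@1, Activity 2@1, Activity 3@1, Activity 4@1, Activity 5@2, Activity 6@3, Activity 7@4: h1:10  h2:11  h3:12  h4:9  h5:3 — peak 12.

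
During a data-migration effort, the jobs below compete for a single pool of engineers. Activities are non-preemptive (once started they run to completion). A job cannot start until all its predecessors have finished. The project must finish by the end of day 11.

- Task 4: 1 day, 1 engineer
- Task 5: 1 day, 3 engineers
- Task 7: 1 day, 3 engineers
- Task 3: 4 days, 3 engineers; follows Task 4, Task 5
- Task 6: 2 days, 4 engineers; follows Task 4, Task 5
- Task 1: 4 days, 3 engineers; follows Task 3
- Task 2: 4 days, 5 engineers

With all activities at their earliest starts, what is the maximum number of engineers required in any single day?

12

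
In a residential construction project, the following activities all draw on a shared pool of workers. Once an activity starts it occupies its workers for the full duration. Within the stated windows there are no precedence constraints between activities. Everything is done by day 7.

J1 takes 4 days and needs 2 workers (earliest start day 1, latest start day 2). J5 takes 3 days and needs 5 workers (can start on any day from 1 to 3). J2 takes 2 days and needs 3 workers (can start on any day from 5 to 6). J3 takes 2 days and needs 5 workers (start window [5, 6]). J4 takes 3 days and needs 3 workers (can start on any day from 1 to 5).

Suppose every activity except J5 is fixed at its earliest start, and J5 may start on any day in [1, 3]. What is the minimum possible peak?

J5@1: d1:10  d2:10  d3:10  d4:2  d5:8  d6:8  d7:0 → peak 10
J5@2: d1:5  d2:10  d3:10  d4:7  d5:8  d6:8  d7:0 → peak 10
J5@3: d1:5  d2:5  d3:10  d4:7  d5:13  d6:8  d7:0 → peak 13
Best is J5@1, peak 10.

10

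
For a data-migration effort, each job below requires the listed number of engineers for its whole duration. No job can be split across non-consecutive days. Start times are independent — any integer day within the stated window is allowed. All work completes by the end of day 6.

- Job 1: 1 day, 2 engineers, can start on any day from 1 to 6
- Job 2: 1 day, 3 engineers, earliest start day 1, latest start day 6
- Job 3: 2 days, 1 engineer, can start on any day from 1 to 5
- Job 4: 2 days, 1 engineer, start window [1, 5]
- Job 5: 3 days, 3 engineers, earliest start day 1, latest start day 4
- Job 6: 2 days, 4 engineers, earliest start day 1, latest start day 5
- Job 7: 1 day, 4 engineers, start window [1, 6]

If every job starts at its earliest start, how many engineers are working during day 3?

At early start, day 3 has: Job 5.
Demand: 3 = 3.

3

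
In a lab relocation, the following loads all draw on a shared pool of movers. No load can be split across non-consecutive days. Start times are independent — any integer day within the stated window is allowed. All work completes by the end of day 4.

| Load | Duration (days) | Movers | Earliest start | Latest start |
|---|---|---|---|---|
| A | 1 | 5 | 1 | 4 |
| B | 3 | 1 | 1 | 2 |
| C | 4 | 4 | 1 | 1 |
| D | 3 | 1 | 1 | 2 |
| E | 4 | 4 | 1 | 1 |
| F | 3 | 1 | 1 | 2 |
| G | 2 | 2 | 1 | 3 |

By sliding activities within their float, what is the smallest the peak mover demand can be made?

13

Early-start (A@1, B@1, C@1, D@1, E@1, F@1, G@1) gives peak 18: d1:18  d2:13  d3:11  d4:8.
Shift B→2, D→2, F→2, G→2.
Schedule A@1, B@2, C@1, D@2, E@1, F@2, G@2: d1:13  d2:13  d3:13  d4:11 — peak 13.
Total mover-days = 50 over 4 days ⇒ peak ≥ ⌈50/4⌉ = 13, so 13 is optimal.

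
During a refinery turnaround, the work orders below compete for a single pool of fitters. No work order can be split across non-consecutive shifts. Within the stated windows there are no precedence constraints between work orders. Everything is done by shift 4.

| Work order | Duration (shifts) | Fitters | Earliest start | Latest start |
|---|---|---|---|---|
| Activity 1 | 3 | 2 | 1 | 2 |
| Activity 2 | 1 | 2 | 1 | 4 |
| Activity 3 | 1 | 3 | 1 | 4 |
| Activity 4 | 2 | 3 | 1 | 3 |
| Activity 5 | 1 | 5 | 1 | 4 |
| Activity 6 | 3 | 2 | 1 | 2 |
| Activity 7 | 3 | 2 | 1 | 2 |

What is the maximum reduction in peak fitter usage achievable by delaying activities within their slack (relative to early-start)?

10

Early-start peak: s1:19  s2:9  s3:6  s4:0 ⇒ 19.
Leveled (Activity 1@1, Activity 2@1, Activity 3@1, Activity 4@2, Activity 5@4, Activity 6@1, Activity 7@2): s1:9  s2:9  s3:9  s4:7 ⇒ 9.
Reduction 19 − 9 = 10.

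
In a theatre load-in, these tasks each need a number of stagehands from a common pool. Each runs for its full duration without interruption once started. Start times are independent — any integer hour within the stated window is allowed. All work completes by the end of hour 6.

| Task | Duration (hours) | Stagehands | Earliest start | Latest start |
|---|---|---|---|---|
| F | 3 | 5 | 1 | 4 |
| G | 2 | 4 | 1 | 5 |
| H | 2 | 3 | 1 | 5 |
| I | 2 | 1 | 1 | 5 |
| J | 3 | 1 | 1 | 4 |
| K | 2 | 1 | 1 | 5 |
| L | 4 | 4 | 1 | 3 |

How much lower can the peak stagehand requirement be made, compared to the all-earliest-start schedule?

9

Early-start peak: h1:19  h2:19  h3:10  h4:4  h5:0  h6:0 ⇒ 19.
Leveled (F@1, G@1, H@4, I@1, J@3, K@4, L@3): h1:10  h2:10  h3:10  h4:9  h5:9  h6:4 ⇒ 10.
Reduction 19 − 10 = 9.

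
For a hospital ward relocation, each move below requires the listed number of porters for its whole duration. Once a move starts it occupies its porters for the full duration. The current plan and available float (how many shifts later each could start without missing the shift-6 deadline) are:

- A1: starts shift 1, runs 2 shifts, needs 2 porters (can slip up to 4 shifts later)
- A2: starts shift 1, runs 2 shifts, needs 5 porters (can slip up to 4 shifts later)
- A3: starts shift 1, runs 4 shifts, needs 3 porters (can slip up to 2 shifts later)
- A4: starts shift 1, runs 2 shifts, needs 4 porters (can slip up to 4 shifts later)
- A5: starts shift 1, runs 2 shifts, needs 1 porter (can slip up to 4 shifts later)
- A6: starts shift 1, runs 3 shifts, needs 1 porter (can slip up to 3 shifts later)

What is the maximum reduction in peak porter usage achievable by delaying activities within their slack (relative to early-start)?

9

Early-start peak: s1:16  s2:16  s3:4  s4:3  s5:0  s6:0 ⇒ 16.
Leveled (A1@3, A2@1, A3@3, A4@5, A5@1, A6@1): s1:7  s2:7  s3:6  s4:5  s5:7  s6:7 ⇒ 7.
Reduction 16 − 7 = 9.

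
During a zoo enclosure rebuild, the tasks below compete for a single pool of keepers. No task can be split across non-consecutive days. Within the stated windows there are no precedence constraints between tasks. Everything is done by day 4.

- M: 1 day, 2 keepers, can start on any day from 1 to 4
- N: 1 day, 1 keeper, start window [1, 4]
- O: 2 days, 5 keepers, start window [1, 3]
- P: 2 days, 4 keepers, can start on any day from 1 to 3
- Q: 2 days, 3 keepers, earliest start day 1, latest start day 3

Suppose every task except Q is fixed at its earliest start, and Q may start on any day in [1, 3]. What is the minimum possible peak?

Q@1: d1:15  d2:12  d3:0  d4:0 → peak 15
Q@2: d1:12  d2:12  d3:3  d4:0 → peak 12
Q@3: d1:12  d2:9  d3:3  d4:3 → peak 12
Best is Q@2, peak 12.

12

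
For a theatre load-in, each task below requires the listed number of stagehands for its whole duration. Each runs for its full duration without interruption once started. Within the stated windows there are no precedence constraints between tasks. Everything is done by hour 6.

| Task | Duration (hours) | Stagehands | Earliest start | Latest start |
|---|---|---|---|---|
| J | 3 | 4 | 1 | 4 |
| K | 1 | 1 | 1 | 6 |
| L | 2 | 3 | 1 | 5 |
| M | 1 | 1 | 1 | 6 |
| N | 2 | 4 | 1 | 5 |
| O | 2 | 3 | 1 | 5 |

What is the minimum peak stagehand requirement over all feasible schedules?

7

Early-start (J@1, K@1, L@1, M@1, N@1, O@1) gives peak 16: h1:16  h2:14  h3:4  h4:0  h5:0  h6:0.
Shift L→2, N→4, O→4.
Schedule J@1, K@1, L@2, M@1, N@4, O@4: h1:6  h2:7  h3:7  h4:7  h5:7  h6:0 — peak 7.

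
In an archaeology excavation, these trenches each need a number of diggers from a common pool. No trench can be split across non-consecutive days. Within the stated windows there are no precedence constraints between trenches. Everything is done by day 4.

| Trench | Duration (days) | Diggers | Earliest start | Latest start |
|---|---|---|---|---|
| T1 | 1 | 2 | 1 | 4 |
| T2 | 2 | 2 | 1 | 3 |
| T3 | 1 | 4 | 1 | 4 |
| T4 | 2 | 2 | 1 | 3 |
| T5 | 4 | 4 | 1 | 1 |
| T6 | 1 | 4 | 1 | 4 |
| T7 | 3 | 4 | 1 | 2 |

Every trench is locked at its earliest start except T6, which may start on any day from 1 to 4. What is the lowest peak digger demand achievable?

18

T6@1: d1:22  d2:12  d3:8  d4:4 → peak 22
T6@2: d1:18  d2:16  d3:8  d4:4 → peak 18
T6@3: d1:18  d2:12  d3:12  d4:4 → peak 18
T6@4: d1:18  d2:12  d3:8  d4:8 → peak 18
Best is T6@2, peak 18.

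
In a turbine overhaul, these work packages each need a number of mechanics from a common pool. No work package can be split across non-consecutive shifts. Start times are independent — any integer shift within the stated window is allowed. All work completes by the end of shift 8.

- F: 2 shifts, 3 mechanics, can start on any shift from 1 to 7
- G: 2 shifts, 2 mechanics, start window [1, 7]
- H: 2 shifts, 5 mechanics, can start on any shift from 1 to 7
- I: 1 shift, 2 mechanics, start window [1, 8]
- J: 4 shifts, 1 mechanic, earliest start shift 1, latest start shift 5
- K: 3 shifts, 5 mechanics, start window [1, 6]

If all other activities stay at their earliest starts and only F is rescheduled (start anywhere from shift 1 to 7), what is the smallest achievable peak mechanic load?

15

F@1: s1:18  s2:16  s3:6  s4:1  s5:0  s6:0  s7:0  s8:0 → peak 18
F@2: s1:15  s2:16  s3:9  s4:1  s5:0  s6:0  s7:0  s8:0 → peak 16
F@3: s1:15  s2:13  s3:9  s4:4  s5:0  s6:0  s7:0  s8:0 → peak 15
F@4: s1:15  s2:13  s3:6  s4:4  s5:3  s6:0  s7:0  s8:0 → peak 15
F@5: s1:15  s2:13  s3:6  s4:1  s5:3  s6:3  s7:0  s8:0 → peak 15
F@6: s1:15  s2:13  s3:6  s4:1  s5:0  s6:3  s7:3  s8:0 → peak 15
F@7: s1:15  s2:13  s3:6  s4:1  s5:0  s6:0  s7:3  s8:3 → peak 15
Best is F@3, peak 15.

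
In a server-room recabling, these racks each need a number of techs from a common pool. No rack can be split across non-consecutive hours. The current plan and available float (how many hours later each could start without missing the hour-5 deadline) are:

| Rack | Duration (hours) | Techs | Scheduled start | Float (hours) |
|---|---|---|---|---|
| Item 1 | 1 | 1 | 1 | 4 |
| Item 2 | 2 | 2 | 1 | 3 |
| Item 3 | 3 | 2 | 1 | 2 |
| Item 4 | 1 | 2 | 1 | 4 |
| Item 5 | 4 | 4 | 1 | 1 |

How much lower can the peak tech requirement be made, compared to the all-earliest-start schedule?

5

Early-start peak: h1:11  h2:8  h3:6  h4:4  h5:0 ⇒ 11.
Leveled (Item 1@1, Item 2@1, Item 3@3, Item 4@1, Item 5@2): h1:5  h2:6  h3:6  h4:6  h5:6 ⇒ 6.
Reduction 11 − 6 = 5.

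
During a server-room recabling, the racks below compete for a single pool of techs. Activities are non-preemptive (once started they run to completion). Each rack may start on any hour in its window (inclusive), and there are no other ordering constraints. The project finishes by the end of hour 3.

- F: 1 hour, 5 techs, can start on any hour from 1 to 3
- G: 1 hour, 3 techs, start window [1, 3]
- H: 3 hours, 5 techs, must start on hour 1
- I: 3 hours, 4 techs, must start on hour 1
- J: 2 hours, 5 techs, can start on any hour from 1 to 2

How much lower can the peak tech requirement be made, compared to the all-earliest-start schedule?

Early-start peak: h1:22  h2:14  h3:9 ⇒ 22.
Leveled (F@1, G@1, H@1, I@1, J@2): h1:17  h2:14  h3:14 ⇒ 17.
Reduction 22 − 17 = 5.

5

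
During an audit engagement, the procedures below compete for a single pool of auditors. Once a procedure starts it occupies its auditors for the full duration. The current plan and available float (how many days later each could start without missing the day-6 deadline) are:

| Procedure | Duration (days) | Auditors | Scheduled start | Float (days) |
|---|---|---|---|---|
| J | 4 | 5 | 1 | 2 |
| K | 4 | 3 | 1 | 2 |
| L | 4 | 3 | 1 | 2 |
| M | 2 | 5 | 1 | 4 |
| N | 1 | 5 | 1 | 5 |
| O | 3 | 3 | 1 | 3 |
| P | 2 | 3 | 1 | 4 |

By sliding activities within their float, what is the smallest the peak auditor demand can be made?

Early-start (J@1, K@1, L@1, M@1, N@1, O@1, P@1) gives peak 27: d1:27  d2:22  d3:14  d4:11  d5:0  d6:0.
Shift M→5, N→5, P→4.
Schedule J@1, K@1, L@1, M@5, N@5, O@1, P@4: d1:14  d2:14  d3:14  d4:14  d5:13  d6:5 — peak 14.

14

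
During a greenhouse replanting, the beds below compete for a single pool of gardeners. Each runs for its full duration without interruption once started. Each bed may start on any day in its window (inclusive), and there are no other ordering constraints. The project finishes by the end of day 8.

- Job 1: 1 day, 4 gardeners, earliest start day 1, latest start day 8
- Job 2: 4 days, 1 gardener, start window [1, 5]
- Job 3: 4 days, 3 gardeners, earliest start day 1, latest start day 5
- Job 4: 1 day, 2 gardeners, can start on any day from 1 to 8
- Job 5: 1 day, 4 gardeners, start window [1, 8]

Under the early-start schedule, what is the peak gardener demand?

Early-start schedule: Job 1@1, Job 2@1, Job 3@1, Job 4@1, Job 5@1.
Load per day: day 1: 14, day 2: 4, day 3: 4, day 4: 4, day 5: 0, day 6: 0, day 7: 0, day 8: 0.
Peak is 14.

14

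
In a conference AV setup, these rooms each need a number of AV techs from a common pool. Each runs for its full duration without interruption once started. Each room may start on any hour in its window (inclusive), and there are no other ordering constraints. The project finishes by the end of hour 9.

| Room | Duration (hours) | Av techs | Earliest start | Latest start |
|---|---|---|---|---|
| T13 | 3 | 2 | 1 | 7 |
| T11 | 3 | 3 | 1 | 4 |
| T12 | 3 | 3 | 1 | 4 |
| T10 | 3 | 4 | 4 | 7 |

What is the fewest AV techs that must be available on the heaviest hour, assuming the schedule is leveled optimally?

Early-start (T13@1, T11@1, T12@1, T10@4) gives peak 8: h1:8  h2:8  h3:8  h4:4  h5:4  h6:4  h7:0  h8:0  h9:0.
Shift T12→4, T10→7.
Schedule T13@1, T11@1, T12@4, T10@7: h1:5  h2:5  h3:5  h4:3  h5:3  h6:3  h7:4  h8:4  h9:4 — peak 5.

5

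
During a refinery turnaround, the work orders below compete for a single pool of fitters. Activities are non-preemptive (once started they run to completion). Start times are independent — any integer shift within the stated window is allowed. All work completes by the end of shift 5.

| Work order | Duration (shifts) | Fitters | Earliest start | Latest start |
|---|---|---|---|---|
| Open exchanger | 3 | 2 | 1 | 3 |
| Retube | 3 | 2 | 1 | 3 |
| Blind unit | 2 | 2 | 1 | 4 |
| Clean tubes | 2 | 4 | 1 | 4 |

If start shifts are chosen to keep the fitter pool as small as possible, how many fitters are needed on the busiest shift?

Early-start (Open exchanger@1, Retube@1, Blind unit@1, Clean tubes@1) gives peak 10: s1:10  s2:10  s3:4  s4:0  s5:0.
Shift Clean tubes→4.
Schedule Open exchanger@1, Retube@1, Blind unit@1, Clean tubes@4: s1:6  s2:6  s3:4  s4:4  s5:4 — peak 6.

6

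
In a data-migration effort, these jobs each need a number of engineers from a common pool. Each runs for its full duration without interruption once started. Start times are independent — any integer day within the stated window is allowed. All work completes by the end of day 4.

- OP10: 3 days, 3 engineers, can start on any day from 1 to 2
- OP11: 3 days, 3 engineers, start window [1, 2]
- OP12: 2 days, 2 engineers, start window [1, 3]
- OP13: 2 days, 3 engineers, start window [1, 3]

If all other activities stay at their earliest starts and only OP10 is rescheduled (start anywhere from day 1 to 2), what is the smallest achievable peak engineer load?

11

OP10@1: d1:11  d2:11  d3:6  d4:0 → peak 11
OP10@2: d1:8  d2:11  d3:6  d4:3 → peak 11
Best is OP10@1, peak 11.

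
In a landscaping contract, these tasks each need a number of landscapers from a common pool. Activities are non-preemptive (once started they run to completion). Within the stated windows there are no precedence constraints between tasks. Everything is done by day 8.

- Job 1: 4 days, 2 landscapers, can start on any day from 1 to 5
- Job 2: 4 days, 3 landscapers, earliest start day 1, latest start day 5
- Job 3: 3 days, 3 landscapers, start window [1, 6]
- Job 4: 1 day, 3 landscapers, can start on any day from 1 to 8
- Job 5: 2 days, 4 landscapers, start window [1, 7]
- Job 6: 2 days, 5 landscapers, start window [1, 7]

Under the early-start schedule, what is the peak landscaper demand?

20

Early-start schedule: Job 1@1, Job 2@1, Job 3@1, Job 4@1, Job 5@1, Job 6@1.
Load per day: day 1: 20, day 2: 17, day 3: 8, day 4: 5, day 5: 0, day 6: 0, day 7: 0, day 8: 0.
Peak is 20.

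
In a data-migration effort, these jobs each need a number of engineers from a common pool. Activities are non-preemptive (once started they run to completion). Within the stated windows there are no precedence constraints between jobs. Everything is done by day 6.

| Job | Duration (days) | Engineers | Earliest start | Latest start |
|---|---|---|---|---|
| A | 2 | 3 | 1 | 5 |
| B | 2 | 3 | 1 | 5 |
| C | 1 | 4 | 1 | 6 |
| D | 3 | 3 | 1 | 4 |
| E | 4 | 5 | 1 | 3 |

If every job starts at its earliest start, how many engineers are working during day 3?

8

At early start, day 3 has: D, E.
Demand: 3 + 5 = 8.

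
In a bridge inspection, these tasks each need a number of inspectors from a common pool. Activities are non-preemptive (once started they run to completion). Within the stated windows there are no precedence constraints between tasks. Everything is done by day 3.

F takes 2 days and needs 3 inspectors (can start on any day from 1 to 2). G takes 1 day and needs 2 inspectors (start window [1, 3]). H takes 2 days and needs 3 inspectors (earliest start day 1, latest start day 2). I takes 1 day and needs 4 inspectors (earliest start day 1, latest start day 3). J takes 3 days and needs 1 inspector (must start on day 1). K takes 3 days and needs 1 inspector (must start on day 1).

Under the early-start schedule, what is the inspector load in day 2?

8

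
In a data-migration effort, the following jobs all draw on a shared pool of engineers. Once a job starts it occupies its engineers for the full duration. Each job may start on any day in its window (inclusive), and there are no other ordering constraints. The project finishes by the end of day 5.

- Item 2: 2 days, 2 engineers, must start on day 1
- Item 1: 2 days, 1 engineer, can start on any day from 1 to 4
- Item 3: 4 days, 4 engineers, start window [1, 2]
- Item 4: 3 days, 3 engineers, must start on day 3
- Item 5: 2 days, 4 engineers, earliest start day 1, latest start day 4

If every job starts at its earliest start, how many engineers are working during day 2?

11

At early start, day 2 has: Item 2, Item 1, Item 3, Item 5.
Demand: 2 + 1 + 4 + 4 = 11.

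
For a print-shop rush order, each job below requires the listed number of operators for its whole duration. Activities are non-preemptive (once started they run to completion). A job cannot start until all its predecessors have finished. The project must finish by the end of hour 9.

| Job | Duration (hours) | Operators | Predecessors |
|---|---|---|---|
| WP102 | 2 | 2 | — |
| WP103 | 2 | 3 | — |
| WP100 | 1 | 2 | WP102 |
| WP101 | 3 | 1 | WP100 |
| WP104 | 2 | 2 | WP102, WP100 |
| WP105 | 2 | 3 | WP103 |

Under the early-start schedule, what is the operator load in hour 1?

At early start, hour 1 has: WP102, WP103.
Demand: 2 + 3 = 5.

5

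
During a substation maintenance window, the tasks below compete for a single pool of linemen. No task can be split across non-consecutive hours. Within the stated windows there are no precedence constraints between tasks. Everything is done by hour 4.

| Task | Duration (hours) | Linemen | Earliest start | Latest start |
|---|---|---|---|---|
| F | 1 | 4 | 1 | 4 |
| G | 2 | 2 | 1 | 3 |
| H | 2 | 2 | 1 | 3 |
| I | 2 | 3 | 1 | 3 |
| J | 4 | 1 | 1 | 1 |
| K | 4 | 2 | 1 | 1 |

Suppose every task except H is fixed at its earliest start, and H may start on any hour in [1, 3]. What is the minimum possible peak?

12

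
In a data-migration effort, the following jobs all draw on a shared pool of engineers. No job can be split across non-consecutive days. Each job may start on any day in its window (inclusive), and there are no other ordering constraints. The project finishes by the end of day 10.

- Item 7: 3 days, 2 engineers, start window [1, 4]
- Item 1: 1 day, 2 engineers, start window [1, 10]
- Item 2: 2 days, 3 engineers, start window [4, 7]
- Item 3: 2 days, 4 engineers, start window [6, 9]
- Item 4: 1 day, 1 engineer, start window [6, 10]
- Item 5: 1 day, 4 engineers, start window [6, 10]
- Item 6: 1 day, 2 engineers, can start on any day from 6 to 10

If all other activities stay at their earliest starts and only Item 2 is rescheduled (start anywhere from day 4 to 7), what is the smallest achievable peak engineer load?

Item 2@4: d1:4  d2:2  d3:2  d4:3  d5:3  d6:11  d7:4  d8:0  d9:0  d10:0 → peak 11
Item 2@5: d1:4  d2:2  d3:2  d4:0  d5:3  d6:14  d7:4  d8:0  d9:0  d10:0 → peak 14
Item 2@6: d1:4  d2:2  d3:2  d4:0  d5:0  d6:14  d7:7  d8:0  d9:0  d10:0 → peak 14
Item 2@7: d1:4  d2:2  d3:2  d4:0  d5:0  d6:11  d7:7  d8:3  d9:0  d10:0 → peak 11
Best is Item 2@4, peak 11.

11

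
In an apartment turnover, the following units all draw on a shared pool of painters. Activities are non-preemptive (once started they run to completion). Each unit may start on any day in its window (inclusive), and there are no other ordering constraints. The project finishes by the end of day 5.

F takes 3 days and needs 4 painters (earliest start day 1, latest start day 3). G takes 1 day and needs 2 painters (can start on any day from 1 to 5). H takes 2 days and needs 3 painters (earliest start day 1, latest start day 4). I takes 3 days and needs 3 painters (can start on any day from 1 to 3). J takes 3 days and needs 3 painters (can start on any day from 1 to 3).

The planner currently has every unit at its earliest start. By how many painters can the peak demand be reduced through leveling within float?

5

Early-start peak: d1:15  d2:13  d3:10  d4:0  d5:0 ⇒ 15.
Leveled (F@1, G@1, H@1, I@2, J@3): d1:9  d2:10  d3:10  d4:6  d5:3 ⇒ 10.
Reduction 15 − 10 = 5.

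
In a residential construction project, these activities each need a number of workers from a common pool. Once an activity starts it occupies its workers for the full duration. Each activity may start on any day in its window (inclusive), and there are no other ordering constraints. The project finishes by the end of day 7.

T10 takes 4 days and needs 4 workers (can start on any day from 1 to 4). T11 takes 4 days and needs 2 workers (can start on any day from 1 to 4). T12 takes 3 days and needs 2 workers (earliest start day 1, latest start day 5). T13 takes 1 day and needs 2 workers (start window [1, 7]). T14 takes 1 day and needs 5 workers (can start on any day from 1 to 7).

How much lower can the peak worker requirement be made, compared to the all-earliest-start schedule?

Early-start peak: d1:15  d2:8  d3:8  d4:6  d5:0  d6:0  d7:0 ⇒ 15.
Leveled (T10@1, T11@1, T12@5, T13@5, T14@6): d1:6  d2:6  d3:6  d4:6  d5:4  d6:7  d7:2 ⇒ 7.
Reduction 15 − 7 = 8.

8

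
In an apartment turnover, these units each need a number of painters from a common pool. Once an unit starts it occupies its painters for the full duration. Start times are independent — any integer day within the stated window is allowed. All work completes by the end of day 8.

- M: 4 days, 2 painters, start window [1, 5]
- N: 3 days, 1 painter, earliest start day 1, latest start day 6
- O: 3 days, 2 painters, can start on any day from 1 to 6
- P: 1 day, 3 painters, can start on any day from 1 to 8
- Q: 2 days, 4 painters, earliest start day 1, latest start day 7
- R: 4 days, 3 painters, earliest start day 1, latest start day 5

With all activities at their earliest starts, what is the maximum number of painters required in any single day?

15

Early-start schedule: M@1, N@1, O@1, P@1, Q@1, R@1.
Load per day: day 1: 15, day 2: 12, day 3: 8, day 4: 5, day 5: 0, day 6: 0, day 7: 0, day 8: 0.
Peak is 15.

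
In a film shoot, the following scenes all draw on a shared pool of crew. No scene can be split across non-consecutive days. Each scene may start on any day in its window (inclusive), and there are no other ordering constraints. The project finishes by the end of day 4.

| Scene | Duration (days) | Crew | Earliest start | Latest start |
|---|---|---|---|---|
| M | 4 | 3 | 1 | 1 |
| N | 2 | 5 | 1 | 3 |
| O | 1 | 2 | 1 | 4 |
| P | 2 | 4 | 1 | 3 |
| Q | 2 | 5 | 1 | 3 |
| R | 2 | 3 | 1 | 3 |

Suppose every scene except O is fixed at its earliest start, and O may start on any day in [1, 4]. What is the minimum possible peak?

20

O@1: d1:22  d2:20  d3:3  d4:3 → peak 22
O@2: d1:20  d2:22  d3:3  d4:3 → peak 22
O@3: d1:20  d2:20  d3:5  d4:3 → peak 20
O@4: d1:20  d2:20  d3:3  d4:5 → peak 20
Best is O@3, peak 20.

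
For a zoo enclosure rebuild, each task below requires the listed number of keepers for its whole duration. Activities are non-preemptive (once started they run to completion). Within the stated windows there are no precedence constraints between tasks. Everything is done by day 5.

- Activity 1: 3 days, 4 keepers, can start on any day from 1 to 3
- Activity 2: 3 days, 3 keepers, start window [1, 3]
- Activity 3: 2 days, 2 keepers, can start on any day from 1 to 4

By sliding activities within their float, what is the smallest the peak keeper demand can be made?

Early-start (Activity 1@1, Activity 2@1, Activity 3@1) gives peak 9: d1:9  d2:9  d3:7  d4:0  d5:0.
Shift Activity 3→4.
Schedule Activity 1@1, Activity 2@1, Activity 3@4: d1:7  d2:7  d3:7  d4:2  d5:2 — peak 7.

7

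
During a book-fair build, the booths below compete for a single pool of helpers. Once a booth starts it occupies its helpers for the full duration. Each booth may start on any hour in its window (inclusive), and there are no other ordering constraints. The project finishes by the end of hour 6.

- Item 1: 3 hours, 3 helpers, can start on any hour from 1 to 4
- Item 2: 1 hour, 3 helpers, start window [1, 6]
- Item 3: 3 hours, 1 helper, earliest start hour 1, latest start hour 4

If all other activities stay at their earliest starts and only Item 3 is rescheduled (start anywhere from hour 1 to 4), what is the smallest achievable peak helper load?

Item 3@1: h1:7  h2:4  h3:4  h4:0  h5:0  h6:0 → peak 7
Item 3@2: h1:6  h2:4  h3:4  h4:1  h5:0  h6:0 → peak 6
Item 3@3: h1:6  h2:3  h3:4  h4:1  h5:1  h6:0 → peak 6
Item 3@4: h1:6  h2:3  h3:3  h4:1  h5:1  h6:1 → peak 6
Best is Item 3@2, peak 6.

6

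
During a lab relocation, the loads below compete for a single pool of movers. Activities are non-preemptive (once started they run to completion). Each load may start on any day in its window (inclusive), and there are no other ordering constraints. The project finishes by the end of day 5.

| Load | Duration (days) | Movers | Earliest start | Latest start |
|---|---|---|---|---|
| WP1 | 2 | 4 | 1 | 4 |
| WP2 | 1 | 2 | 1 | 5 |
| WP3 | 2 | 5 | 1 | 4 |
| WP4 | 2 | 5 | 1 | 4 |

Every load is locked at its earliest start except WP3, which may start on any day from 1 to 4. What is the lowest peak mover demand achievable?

11

WP3@1: d1:16  d2:14  d3:0  d4:0  d5:0 → peak 16
WP3@2: d1:11  d2:14  d3:5  d4:0  d5:0 → peak 14
WP3@3: d1:11  d2:9  d3:5  d4:5  d5:0 → peak 11
WP3@4: d1:11  d2:9  d3:0  d4:5  d5:5 → peak 11
Best is WP3@3, peak 11.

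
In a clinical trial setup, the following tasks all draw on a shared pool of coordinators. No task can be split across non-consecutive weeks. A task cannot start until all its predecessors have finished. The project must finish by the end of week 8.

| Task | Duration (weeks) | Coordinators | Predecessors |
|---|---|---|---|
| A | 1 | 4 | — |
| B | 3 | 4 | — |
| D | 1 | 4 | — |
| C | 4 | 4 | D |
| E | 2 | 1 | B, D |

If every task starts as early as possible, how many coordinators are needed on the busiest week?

12

Early-start schedule: A@1, B@1, D@1, C@2, E@4.
Load per week: week 1: 12, week 2: 8, week 3: 8, week 4: 5, week 5: 5, week 6: 0, week 7: 0, week 8: 0.
Peak is 12.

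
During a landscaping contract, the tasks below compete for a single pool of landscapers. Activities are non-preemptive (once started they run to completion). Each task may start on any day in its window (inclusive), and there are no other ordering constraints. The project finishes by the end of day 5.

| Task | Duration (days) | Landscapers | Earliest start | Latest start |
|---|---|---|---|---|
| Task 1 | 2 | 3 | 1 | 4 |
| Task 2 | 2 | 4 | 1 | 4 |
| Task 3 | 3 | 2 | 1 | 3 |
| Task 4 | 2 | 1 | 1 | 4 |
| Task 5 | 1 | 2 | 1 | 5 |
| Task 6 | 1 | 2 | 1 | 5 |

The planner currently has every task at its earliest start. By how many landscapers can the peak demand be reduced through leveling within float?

Early-start peak: d1:14  d2:10  d3:2  d4:0  d5:0 ⇒ 14.
Leveled (Task 1@1, Task 2@3, Task 3@1, Task 4@1, Task 5@4, Task 6@5): d1:6  d2:6  d3:6  d4:6  d5:2 ⇒ 6.
Reduction 14 − 6 = 8.

8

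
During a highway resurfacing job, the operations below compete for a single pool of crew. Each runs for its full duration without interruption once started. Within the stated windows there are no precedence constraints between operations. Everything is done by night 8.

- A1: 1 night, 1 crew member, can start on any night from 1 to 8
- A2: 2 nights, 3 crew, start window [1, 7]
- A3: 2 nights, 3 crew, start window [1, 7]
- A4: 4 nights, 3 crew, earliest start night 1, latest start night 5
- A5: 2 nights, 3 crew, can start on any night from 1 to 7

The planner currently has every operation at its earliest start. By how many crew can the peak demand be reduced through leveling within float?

7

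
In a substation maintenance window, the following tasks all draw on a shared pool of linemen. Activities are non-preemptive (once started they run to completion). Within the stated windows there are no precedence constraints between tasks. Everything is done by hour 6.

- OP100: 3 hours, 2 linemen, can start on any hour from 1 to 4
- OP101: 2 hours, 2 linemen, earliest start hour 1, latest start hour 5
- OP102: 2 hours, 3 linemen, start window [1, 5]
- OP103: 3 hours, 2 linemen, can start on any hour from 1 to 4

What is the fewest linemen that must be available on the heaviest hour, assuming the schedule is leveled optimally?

Early-start (OP100@1, OP101@1, OP102@1, OP103@1) gives peak 9: h1:9  h2:9  h3:4  h4:0  h5:0  h6:0.
Shift OP102→3, OP103→4.
Schedule OP100@1, OP101@1, OP102@3, OP103@4: h1:4  h2:4  h3:5  h4:5  h5:2  h6:2 — peak 5.

5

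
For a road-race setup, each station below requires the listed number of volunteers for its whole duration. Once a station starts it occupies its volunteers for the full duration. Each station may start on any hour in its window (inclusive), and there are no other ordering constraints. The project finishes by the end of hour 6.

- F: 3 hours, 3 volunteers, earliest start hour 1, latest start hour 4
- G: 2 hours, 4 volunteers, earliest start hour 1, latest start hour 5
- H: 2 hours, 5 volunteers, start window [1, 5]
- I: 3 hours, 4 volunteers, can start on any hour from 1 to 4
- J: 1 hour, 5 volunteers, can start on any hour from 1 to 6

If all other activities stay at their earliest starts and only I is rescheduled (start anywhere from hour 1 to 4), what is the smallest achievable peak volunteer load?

I@1: h1:21  h2:16  h3:7  h4:0  h5:0  h6:0 → peak 21
I@2: h1:17  h2:16  h3:7  h4:4  h5:0  h6:0 → peak 17
I@3: h1:17  h2:12  h3:7  h4:4  h5:4  h6:0 → peak 17
I@4: h1:17  h2:12  h3:3  h4:4  h5:4  h6:4 → peak 17
Best is I@2, peak 17.

17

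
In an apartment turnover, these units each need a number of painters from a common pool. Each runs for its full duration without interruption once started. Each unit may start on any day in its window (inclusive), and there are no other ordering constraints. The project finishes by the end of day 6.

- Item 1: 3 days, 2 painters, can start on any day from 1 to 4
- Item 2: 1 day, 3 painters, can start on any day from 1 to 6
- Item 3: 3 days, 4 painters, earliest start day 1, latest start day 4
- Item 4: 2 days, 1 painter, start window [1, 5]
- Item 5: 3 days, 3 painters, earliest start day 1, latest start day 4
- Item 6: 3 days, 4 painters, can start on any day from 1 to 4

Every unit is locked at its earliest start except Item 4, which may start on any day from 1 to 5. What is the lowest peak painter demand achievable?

Item 4@1: d1:17  d2:14  d3:13  d4:0  d5:0  d6:0 → peak 17
Item 4@2: d1:16  d2:14  d3:14  d4:0  d5:0  d6:0 → peak 16
Item 4@3: d1:16  d2:13  d3:14  d4:1  d5:0  d6:0 → peak 16
Item 4@4: d1:16  d2:13  d3:13  d4:1  d5:1  d6:0 → peak 16
Item 4@5: d1:16  d2:13  d3:13  d4:0  d5:1  d6:1 → peak 16
Best is Item 4@2, peak 16.

16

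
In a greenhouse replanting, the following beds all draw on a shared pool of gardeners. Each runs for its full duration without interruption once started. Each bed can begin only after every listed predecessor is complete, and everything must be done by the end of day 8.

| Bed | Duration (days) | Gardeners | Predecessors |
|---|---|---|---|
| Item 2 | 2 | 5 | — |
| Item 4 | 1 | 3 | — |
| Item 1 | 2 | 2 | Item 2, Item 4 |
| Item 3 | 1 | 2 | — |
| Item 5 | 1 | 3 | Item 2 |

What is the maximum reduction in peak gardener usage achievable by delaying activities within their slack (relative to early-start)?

5

Early-start peak: d1:10  d2:5  d3:5  d4:2  d5:0  d6:0  d7:0  d8:0 ⇒ 10.
Leveled (Item 2@1, Item 4@3, Item 1@4, Item 3@3, Item 5@4): d1:5  d2:5  d3:5  d4:5  d5:2  d6:0  d7:0  d8:0 ⇒ 5.
Reduction 10 − 5 = 5.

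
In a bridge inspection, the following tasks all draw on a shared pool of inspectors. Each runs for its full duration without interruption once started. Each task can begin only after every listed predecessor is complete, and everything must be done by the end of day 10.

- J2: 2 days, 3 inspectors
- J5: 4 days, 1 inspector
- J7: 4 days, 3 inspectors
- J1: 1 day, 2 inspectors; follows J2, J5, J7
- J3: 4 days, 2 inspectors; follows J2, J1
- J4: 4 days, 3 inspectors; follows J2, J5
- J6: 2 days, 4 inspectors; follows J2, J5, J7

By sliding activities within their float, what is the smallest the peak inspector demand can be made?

7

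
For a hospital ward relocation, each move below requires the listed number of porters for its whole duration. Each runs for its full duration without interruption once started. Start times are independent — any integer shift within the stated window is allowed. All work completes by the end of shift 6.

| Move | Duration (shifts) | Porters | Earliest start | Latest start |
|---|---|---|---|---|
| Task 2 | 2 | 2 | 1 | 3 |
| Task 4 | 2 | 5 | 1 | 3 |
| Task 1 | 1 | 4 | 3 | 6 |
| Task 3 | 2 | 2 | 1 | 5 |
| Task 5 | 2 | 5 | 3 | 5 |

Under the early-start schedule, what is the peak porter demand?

Early-start schedule: Task 2@1, Task 4@1, Task 1@3, Task 3@1, Task 5@3.
Load per shift: shift 1: 9, shift 2: 9, shift 3: 9, shift 4: 5, shift 5: 0, shift 6: 0.
Peak is 9.

9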